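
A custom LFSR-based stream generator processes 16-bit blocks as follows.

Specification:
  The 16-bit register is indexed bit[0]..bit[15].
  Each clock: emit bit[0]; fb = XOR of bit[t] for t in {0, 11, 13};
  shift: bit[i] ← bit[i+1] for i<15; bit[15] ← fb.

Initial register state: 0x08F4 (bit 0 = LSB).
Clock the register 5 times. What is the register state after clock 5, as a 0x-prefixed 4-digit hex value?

reg_0 = 0x08F4
clock 1: out=0, reg = 0x847A
clock 2: out=0, reg = 0x423D
clock 3: out=1, reg = 0xA11E
clock 4: out=0, reg = 0xD08F
clock 5: out=1, reg = 0xE847

0xE847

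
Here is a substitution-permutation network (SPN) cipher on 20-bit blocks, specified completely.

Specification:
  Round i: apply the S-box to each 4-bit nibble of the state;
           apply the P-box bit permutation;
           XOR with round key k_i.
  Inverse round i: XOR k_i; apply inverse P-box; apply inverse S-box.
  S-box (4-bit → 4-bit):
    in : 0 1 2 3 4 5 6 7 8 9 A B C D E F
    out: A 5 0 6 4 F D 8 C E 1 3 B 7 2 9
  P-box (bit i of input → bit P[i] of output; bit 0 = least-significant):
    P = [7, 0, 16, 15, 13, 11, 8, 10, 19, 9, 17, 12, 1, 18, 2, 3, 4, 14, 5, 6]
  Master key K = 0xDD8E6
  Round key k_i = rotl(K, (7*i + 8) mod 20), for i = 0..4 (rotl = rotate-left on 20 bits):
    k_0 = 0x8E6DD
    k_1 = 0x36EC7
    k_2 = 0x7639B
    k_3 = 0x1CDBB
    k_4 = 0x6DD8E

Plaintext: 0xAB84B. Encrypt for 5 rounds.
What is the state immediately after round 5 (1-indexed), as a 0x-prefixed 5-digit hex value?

s_0 = plaintext = 0xAB84B
s_1 = Round(s_0, k_0) = 0xEF74E
s_2 = Round(s_1, k_1) = 0x33FCC
s_3 = Round(s_2, k_2) = 0xB9F3E
s_4 = Round(s_3, k_3) = 0xD94A6
s_5 = Round(s_4, k_4) = 0x13D32

0x13D32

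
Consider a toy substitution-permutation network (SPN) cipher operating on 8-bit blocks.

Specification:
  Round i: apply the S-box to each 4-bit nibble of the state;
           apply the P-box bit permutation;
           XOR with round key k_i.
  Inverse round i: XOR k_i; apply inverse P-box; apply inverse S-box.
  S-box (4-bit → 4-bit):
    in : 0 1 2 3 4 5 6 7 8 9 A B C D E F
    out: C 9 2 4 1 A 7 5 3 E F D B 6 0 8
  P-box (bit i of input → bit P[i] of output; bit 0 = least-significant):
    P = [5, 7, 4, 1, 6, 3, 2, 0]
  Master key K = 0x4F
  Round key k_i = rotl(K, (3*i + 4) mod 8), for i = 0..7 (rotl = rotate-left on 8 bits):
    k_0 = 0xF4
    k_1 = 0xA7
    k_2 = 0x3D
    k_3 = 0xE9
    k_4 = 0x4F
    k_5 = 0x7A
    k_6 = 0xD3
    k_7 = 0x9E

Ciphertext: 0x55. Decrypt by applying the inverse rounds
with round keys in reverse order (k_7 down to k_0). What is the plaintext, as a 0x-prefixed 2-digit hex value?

0xDF

s_0 = ciphertext = 0x55
s_1 = InvRound(s_0, k_7) = 0xC5
s_2 = InvRound(s_1, k_6) = 0x30
s_3 = InvRound(s_2, k_5) = 0x8F
s_4 = InvRound(s_3, k_4) = 0x42
s_5 = InvRound(s_4, k_3) = 0x5C
s_6 = InvRound(s_5, k_2) = 0x14
s_7 = InvRound(s_6, k_1) = 0xFA
s_8 = InvRound(s_7, k_0) = 0xDF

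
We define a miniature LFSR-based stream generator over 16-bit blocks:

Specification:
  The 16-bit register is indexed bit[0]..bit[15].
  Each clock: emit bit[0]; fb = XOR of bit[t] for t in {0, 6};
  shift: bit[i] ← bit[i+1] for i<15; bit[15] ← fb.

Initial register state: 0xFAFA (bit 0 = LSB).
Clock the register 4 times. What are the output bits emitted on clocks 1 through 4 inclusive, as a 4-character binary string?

reg_0 = 0xFAFA
clock 1: out=0, reg = 0xFD7D
clock 2: out=1, reg = 0x7EBE
clock 3: out=0, reg = 0x3F5F
clock 4: out=1, reg = 0x1FAF

0101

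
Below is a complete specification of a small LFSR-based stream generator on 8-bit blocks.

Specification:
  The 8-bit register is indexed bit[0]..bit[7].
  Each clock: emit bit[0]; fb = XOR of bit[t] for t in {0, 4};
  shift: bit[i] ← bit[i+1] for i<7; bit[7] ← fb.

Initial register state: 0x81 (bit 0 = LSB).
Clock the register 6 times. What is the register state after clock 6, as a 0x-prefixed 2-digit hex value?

0x66

reg_0 = 0x81
clock 1: out=1, reg = 0xC0
clock 2: out=0, reg = 0x60
clock 3: out=0, reg = 0x30
clock 4: out=0, reg = 0x98
clock 5: out=0, reg = 0xCC
clock 6: out=0, reg = 0x66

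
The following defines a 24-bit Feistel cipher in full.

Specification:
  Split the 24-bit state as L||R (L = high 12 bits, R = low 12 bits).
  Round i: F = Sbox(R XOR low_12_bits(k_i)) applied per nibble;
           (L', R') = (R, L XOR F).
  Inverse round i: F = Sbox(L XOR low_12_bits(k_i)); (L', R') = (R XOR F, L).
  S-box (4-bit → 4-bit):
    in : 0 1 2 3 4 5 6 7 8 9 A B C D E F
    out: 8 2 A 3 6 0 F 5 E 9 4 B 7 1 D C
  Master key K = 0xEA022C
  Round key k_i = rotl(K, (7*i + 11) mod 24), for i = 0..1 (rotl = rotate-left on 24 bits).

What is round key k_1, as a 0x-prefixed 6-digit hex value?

K = 0xEA022C
k_0 = rotl(K, (7*0+11) mod 24) = rotl(K, 11) = 0x116750
k_1 = rotl(K, (7*1+11) mod 24) = rotl(K, 18) = 0xB3A808

0xB3A808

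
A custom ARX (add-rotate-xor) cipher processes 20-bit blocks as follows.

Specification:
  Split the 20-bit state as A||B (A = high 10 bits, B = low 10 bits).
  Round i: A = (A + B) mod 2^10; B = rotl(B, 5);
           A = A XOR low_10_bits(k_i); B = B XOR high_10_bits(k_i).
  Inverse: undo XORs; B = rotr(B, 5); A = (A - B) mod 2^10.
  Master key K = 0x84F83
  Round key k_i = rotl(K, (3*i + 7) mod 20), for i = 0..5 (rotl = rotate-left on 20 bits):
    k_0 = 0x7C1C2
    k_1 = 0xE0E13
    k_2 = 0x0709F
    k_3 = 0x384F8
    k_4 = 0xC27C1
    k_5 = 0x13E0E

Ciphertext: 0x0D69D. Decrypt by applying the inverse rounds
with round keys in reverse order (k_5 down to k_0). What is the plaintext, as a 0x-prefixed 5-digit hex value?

0x1F107

s_0 = ciphertext = 0x0D69D
s_1 = InvRound(s_0, k_5) = 0xF9656
s_2 = InvRound(s_1, k_4) = 0x0EBEA
s_3 = InvRound(s_2, k_3) = 0xD2978
s_4 = InvRound(s_3, k_2) = 0xD288B
s_5 = InvRound(s_4, k_1) = 0x10518
s_6 = InvRound(s_5, k_0) = 0x1F107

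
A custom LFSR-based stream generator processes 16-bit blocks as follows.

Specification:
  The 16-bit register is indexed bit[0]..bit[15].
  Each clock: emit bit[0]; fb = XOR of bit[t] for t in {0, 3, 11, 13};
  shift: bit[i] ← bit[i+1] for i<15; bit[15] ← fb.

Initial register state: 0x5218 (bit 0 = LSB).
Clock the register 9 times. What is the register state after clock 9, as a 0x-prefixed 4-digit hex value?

0x35A9

reg_0 = 0x5218
clock 1: out=0, reg = 0xA90C
clock 2: out=0, reg = 0xD486
clock 3: out=0, reg = 0x6A43
clock 4: out=1, reg = 0xB521
clock 5: out=1, reg = 0x5A90
clock 6: out=0, reg = 0xAD48
clock 7: out=0, reg = 0xD6A4
clock 8: out=0, reg = 0x6B52
clock 9: out=0, reg = 0x35A9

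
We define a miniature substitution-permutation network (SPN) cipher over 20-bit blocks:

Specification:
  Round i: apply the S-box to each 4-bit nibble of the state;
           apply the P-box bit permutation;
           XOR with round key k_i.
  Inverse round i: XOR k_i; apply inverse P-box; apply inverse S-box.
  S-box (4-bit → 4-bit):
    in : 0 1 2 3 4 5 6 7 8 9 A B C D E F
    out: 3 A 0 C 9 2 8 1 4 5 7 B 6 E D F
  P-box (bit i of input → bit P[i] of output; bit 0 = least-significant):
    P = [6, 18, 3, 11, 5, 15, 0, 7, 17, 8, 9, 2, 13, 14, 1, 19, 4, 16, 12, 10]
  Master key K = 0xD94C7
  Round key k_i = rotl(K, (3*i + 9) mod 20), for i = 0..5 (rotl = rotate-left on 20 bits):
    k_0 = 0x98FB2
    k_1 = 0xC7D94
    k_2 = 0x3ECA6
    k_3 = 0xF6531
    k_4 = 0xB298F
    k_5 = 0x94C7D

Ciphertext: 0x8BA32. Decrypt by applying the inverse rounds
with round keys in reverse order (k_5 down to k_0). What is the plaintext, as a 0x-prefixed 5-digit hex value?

s_0 = ciphertext = 0x8BA32
s_1 = InvRound(s_0, k_5) = 0xDA3C9
s_2 = InvRound(s_1, k_4) = 0x28E5B
s_3 = InvRound(s_2, k_3) = 0x5FC0F
s_4 = InvRound(s_3, k_2) = 0x827EC
s_5 = InvRound(s_4, k_1) = 0x9587F
s_6 = InvRound(s_5, k_0) = 0x35DD9

0x35DD9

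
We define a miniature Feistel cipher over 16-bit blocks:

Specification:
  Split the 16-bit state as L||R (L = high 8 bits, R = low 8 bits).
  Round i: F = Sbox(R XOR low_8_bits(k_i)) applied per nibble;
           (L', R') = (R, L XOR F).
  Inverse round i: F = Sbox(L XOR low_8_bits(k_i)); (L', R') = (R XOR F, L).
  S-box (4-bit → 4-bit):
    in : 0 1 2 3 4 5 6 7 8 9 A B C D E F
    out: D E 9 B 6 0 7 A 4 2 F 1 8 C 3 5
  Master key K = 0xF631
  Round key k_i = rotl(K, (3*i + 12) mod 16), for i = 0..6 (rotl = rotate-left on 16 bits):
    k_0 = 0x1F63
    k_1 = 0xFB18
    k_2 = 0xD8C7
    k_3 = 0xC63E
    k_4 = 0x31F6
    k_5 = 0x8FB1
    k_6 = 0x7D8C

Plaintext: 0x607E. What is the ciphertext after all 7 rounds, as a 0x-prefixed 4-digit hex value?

0x71B3

s_0 = plaintext = 0x607E
s_1 = Round(s_0, k_0) = 0x7E8C
s_2 = Round(s_1, k_1) = 0x8C58
s_3 = Round(s_2, k_2) = 0x58A9
s_4 = Round(s_3, k_3) = 0xA972
s_5 = Round(s_4, k_4) = 0x72EF
s_6 = Round(s_5, k_5) = 0xEF71
s_7 = Round(s_6, k_6) = 0x71B3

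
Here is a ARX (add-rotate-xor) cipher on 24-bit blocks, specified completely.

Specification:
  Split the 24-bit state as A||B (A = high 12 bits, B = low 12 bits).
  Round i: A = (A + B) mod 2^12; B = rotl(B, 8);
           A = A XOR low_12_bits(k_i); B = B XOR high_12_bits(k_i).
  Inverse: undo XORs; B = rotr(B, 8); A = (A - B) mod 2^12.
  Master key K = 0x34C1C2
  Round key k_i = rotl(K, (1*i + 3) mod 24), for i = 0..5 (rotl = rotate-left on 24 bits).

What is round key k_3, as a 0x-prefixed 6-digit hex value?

K = 0x34C1C2
k_0 = rotl(K, (1*0+3) mod 24) = rotl(K, 3) = 0xA60E11
k_1 = rotl(K, (1*1+3) mod 24) = rotl(K, 4) = 0x4C1C23
k_2 = rotl(K, (1*2+3) mod 24) = rotl(K, 5) = 0x983846
k_3 = rotl(K, (1*3+3) mod 24) = rotl(K, 6) = 0x30708D

0x30708D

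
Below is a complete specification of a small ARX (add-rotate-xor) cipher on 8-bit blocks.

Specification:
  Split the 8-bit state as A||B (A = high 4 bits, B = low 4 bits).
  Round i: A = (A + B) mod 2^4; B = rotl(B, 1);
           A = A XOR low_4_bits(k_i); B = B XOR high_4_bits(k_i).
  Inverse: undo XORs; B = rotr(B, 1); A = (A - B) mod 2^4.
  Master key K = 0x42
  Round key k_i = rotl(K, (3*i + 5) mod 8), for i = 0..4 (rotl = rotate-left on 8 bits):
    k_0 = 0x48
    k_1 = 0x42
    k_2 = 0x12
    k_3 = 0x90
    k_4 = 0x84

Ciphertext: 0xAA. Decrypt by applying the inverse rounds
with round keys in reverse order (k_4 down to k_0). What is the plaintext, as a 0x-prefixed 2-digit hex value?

s_0 = ciphertext = 0xAA
s_1 = InvRound(s_0, k_4) = 0xD1
s_2 = InvRound(s_1, k_3) = 0x94
s_3 = InvRound(s_2, k_2) = 0x1A
s_4 = InvRound(s_3, k_1) = 0xC7
s_5 = InvRound(s_4, k_0) = 0xB9

0xB9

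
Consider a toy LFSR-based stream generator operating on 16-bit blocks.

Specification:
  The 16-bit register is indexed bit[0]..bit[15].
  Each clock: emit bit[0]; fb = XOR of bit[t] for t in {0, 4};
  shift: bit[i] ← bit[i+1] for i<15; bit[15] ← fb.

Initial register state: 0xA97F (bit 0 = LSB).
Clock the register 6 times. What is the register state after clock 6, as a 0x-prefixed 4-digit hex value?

reg_0 = 0xA97F
clock 1: out=1, reg = 0x54BF
clock 2: out=1, reg = 0x2A5F
clock 3: out=1, reg = 0x152F
clock 4: out=1, reg = 0x8A97
clock 5: out=1, reg = 0x454B
clock 6: out=1, reg = 0xA2A5

0xA2A5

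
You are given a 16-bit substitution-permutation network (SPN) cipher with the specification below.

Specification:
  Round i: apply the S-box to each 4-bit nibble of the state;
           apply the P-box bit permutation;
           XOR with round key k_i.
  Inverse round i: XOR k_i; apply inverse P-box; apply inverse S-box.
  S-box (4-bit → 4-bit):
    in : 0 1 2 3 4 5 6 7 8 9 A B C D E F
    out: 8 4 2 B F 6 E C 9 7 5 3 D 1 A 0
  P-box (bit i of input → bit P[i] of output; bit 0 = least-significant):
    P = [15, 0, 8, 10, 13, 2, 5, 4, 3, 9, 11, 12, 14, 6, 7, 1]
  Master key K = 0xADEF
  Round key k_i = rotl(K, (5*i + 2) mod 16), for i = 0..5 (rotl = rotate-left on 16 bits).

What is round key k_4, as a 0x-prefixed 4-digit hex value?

0x7BEB

K = 0xADEF
k_0 = rotl(K, (5*0+2) mod 16) = rotl(K, 2) = 0xB7BE
k_1 = rotl(K, (5*1+2) mod 16) = rotl(K, 7) = 0xF7D6
k_2 = rotl(K, (5*2+2) mod 16) = rotl(K, 12) = 0xFADE
k_3 = rotl(K, (5*3+2) mod 16) = rotl(K, 1) = 0x5BDF
k_4 = rotl(K, (5*4+2) mod 16) = rotl(K, 6) = 0x7BEB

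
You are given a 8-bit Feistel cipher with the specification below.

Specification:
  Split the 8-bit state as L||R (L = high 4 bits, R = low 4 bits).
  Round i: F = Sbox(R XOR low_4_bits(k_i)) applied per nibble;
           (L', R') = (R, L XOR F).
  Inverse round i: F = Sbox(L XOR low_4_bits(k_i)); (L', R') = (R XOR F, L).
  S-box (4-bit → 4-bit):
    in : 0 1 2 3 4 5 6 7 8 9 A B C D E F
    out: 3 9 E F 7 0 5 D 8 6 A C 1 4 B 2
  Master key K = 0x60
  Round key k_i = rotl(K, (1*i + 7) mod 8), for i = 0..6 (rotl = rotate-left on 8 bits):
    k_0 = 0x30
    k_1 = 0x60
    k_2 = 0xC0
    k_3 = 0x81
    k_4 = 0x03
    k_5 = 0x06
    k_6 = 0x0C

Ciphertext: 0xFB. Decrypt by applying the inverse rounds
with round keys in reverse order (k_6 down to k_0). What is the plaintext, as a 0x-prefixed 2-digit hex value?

0xB6

s_0 = ciphertext = 0xFB
s_1 = InvRound(s_0, k_6) = 0x4F
s_2 = InvRound(s_1, k_5) = 0x14
s_3 = InvRound(s_2, k_4) = 0xA1
s_4 = InvRound(s_3, k_3) = 0xDA
s_5 = InvRound(s_4, k_2) = 0xED
s_6 = InvRound(s_5, k_1) = 0x6E
s_7 = InvRound(s_6, k_0) = 0xB6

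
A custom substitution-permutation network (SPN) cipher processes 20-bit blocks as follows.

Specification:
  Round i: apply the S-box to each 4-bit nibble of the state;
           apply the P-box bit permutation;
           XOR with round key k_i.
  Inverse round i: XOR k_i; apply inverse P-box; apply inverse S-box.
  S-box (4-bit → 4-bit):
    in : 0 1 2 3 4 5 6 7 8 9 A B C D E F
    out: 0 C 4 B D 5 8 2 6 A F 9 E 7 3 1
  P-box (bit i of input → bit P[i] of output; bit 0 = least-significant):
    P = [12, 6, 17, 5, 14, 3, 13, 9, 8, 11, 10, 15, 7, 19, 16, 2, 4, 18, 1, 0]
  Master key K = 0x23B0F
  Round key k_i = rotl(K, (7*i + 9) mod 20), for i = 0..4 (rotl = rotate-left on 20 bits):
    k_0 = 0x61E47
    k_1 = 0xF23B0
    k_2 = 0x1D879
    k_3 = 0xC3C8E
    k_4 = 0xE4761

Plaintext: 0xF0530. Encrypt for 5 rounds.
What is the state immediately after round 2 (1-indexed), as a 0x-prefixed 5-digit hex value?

0xEDB31

s_0 = plaintext = 0xF0530
s_1 = Round(s_0, k_0) = 0x6595F
s_2 = Round(s_1, k_1) = 0xEDB31
s_3 = Round(s_2, k_2) = 0xE1BC1
s_4 = Round(s_3, k_3) = 0xB9FB2
s_5 = Round(s_4, k_4) = 0x40474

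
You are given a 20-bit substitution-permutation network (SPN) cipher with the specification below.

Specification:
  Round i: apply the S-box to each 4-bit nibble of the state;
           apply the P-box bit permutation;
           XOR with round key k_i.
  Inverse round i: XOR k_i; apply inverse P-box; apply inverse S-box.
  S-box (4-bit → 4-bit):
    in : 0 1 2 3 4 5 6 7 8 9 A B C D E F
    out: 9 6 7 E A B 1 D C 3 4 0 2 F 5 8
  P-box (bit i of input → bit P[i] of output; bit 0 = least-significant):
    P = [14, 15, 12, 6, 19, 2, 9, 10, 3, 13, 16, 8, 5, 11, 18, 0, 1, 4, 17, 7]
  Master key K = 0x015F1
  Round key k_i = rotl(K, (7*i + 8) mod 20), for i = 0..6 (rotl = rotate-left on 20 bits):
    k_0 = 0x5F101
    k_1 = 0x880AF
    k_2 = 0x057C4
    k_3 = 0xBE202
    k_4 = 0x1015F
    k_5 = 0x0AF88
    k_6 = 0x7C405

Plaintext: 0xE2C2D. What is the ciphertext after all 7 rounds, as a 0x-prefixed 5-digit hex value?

s_0 = plaintext = 0xE2C2D
s_1 = Round(s_0, k_0) = 0xB0B67
s_2 = Round(s_1, k_1) = 0x0D0CE
s_3 = Round(s_2, k_2) = 0x40E6B
s_4 = Round(s_3, k_3) = 0x2E2BB
s_5 = Round(s_4, k_4) = 0x62165
s_6 = Round(s_5, k_5) = 0xD47EA
s_7 = Round(s_6, k_6) = 0xCDF9E

0xCDF9E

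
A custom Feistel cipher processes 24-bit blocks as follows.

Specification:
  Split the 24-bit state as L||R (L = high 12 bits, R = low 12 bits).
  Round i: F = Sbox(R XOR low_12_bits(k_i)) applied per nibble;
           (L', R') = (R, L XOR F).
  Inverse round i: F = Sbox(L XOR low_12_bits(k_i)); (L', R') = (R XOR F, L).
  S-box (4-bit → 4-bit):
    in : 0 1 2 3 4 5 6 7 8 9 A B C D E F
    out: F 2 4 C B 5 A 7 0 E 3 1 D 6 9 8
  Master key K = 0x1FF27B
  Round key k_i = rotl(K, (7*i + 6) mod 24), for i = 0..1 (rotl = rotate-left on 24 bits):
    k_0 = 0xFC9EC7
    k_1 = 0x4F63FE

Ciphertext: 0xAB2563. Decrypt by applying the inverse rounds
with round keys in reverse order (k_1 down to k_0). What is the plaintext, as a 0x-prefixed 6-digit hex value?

0xF9CBDE

s_0 = ciphertext = 0xAB2563
s_1 = InvRound(s_0, k_1) = 0xBDEAB2
s_2 = InvRound(s_1, k_0) = 0xF9CBDE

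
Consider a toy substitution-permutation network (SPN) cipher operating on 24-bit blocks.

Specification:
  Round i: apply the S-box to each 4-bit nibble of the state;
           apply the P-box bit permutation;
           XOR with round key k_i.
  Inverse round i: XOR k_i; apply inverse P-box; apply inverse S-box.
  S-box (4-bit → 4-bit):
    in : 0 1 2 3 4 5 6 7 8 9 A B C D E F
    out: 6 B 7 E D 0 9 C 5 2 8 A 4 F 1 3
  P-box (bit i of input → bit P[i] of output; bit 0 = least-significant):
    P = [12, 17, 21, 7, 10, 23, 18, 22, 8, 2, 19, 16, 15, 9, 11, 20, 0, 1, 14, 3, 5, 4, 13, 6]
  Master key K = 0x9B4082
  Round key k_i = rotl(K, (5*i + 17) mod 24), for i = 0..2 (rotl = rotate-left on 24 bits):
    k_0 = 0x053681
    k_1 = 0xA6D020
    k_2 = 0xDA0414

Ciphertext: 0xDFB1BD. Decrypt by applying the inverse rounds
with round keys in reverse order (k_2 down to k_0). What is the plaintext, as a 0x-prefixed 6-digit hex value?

0x4E2225

s_0 = ciphertext = 0xDFB1BD
s_1 = InvRound(s_0, k_2) = 0x86E686
s_2 = InvRound(s_1, k_1) = 0x8999E4
s_3 = InvRound(s_2, k_0) = 0x4E2225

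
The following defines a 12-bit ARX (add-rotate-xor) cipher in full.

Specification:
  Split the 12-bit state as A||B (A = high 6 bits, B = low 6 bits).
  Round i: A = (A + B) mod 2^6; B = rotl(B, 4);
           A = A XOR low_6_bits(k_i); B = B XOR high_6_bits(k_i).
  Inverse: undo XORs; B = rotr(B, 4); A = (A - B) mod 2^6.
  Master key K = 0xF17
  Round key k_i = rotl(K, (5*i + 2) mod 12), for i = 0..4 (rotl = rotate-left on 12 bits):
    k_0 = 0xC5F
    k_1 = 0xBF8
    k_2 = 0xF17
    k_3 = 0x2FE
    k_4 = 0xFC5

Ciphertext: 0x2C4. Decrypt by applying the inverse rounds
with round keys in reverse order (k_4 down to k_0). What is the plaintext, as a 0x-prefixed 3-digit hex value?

0xF12

s_0 = ciphertext = 0x2C4
s_1 = InvRound(s_0, k_4) = 0x7EF
s_2 = InvRound(s_1, k_3) = 0x3D2
s_3 = InvRound(s_2, k_2) = 0x7BA
s_4 = InvRound(s_3, k_1) = 0x455
s_5 = InvRound(s_4, k_0) = 0xF12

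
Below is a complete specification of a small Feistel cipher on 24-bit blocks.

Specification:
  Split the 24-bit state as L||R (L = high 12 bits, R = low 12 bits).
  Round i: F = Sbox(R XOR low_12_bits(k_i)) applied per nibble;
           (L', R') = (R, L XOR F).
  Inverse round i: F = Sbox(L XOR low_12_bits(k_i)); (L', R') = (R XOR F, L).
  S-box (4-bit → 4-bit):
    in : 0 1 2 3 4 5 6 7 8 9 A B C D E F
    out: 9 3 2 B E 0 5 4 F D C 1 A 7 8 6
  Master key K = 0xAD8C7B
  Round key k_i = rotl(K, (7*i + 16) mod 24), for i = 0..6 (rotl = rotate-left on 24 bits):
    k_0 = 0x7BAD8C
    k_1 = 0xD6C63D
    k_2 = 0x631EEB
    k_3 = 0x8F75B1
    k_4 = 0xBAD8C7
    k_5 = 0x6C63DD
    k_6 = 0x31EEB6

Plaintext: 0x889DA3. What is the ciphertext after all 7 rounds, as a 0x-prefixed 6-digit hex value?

0xD0A157

s_0 = plaintext = 0x889DA3
s_1 = Round(s_0, k_0) = 0xDA31AF
s_2 = Round(s_1, k_1) = 0x1AF971
s_3 = Round(s_2, k_2) = 0x971573
s_4 = Round(s_3, k_3) = 0x5730D3
s_5 = Round(s_4, k_4) = 0x0D3A4D
s_6 = Round(s_5, k_5) = 0xA4DD0A
s_7 = Round(s_6, k_6) = 0xD0A157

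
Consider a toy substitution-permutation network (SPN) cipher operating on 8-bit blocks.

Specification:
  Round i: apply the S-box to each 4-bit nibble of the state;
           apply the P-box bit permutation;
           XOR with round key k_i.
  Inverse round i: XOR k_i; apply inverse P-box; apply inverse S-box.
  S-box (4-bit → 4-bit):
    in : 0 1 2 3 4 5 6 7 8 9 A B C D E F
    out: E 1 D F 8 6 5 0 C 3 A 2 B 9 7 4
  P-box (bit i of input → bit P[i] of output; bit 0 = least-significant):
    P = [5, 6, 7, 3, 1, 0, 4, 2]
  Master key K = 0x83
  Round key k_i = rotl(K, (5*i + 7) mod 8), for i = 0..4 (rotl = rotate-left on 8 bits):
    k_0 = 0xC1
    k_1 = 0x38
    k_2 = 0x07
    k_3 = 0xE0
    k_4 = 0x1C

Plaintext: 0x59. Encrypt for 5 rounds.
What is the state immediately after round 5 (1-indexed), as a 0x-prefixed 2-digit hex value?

s_0 = plaintext = 0x59
s_1 = Round(s_0, k_0) = 0xB0
s_2 = Round(s_1, k_1) = 0xF1
s_3 = Round(s_2, k_2) = 0x37
s_4 = Round(s_3, k_3) = 0xF7
s_5 = Round(s_4, k_4) = 0x0C

0x0C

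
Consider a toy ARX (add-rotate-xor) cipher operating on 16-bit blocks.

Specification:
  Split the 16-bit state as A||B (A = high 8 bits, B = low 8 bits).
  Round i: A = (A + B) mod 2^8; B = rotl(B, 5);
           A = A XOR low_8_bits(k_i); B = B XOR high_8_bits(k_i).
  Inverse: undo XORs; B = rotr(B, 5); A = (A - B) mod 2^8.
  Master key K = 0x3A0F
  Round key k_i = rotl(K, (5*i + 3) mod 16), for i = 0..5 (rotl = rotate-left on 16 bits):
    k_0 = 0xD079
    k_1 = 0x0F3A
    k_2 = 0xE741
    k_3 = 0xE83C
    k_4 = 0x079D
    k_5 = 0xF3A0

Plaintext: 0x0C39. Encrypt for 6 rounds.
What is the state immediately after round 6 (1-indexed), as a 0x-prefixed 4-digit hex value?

0xC35C

s_0 = plaintext = 0x0C39
s_1 = Round(s_0, k_0) = 0x3CF7
s_2 = Round(s_1, k_1) = 0x09F1
s_3 = Round(s_2, k_2) = 0xBBD9
s_4 = Round(s_3, k_3) = 0xA8D3
s_5 = Round(s_4, k_4) = 0xE67D
s_6 = Round(s_5, k_5) = 0xC35C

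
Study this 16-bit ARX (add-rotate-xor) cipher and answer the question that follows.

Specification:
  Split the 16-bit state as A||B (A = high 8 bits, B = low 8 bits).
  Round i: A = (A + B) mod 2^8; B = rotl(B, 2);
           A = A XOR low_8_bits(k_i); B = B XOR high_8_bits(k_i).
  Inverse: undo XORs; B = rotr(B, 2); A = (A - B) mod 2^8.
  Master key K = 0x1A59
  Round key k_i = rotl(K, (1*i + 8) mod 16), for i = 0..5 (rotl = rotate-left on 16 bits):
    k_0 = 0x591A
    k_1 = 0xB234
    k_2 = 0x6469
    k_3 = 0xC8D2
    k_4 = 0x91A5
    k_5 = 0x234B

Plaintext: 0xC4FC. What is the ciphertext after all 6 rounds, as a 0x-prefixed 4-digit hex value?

s_0 = plaintext = 0xC4FC
s_1 = Round(s_0, k_0) = 0xDAAA
s_2 = Round(s_1, k_1) = 0xB018
s_3 = Round(s_2, k_2) = 0xA104
s_4 = Round(s_3, k_3) = 0x77D8
s_5 = Round(s_4, k_4) = 0xEAF2
s_6 = Round(s_5, k_5) = 0x97E8

0x97E8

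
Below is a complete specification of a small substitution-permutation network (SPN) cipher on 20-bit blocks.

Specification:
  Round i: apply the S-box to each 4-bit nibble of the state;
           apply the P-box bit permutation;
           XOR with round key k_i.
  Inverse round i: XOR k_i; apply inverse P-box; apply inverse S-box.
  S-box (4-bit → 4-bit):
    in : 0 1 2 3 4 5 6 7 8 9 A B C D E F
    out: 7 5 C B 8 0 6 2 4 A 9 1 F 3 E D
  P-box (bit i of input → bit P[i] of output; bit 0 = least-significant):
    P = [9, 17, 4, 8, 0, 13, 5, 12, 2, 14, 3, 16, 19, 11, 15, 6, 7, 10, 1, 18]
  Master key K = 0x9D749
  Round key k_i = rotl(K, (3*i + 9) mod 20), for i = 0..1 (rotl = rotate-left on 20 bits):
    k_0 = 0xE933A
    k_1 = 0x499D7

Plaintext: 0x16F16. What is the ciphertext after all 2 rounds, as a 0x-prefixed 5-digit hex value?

s_0 = plaintext = 0x16F16
s_1 = Round(s_0, k_0) = 0xD1B85
s_2 = Round(s_1, k_1) = 0xC1D73

0xC1D73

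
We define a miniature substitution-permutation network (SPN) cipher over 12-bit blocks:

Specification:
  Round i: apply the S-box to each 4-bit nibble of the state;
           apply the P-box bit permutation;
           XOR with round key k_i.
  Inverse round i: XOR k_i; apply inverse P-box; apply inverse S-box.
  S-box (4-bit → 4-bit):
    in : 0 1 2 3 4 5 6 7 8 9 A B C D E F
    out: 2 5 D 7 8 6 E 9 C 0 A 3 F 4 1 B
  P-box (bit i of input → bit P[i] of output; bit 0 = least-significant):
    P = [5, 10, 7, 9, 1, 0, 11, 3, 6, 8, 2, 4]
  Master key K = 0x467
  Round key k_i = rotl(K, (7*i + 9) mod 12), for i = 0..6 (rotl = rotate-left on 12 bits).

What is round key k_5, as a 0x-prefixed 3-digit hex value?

0x746

K = 0x467
k_0 = rotl(K, (7*0+9) mod 12) = rotl(K, 9) = 0xE8C
k_1 = rotl(K, (7*1+9) mod 12) = rotl(K, 4) = 0x674
k_2 = rotl(K, (7*2+9) mod 12) = rotl(K, 11) = 0xA33
k_3 = rotl(K, (7*3+9) mod 12) = rotl(K, 6) = 0x9D1
k_4 = rotl(K, (7*4+9) mod 12) = rotl(K, 1) = 0x8CE
k_5 = rotl(K, (7*5+9) mod 12) = rotl(K, 8) = 0x746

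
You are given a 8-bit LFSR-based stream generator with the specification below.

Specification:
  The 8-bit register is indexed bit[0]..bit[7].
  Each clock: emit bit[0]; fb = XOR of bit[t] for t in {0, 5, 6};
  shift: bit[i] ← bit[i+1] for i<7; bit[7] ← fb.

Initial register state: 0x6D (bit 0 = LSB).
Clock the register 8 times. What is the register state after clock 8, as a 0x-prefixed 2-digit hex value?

0xDB

reg_0 = 0x6D
clock 1: out=1, reg = 0xB6
clock 2: out=0, reg = 0xDB
clock 3: out=1, reg = 0x6D
clock 4: out=1, reg = 0xB6
clock 5: out=0, reg = 0xDB
clock 6: out=1, reg = 0x6D
clock 7: out=1, reg = 0xB6
clock 8: out=0, reg = 0xDB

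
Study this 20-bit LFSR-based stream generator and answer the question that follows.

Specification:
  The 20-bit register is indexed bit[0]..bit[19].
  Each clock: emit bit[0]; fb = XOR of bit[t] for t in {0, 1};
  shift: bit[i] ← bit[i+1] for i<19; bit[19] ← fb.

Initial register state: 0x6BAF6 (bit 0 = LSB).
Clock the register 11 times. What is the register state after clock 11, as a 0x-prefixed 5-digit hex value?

0xF1AD7

reg_0 = 0x6BAF6
clock 1: out=0, reg = 0xB5D7B
clock 2: out=1, reg = 0x5AEBD
clock 3: out=1, reg = 0xAD75E
clock 4: out=0, reg = 0xD6BAF
clock 5: out=1, reg = 0x6B5D7
clock 6: out=1, reg = 0x35AEB
clock 7: out=1, reg = 0x1AD75
clock 8: out=1, reg = 0x8D6BA
clock 9: out=0, reg = 0xC6B5D
clock 10: out=1, reg = 0xE35AE
clock 11: out=0, reg = 0xF1AD7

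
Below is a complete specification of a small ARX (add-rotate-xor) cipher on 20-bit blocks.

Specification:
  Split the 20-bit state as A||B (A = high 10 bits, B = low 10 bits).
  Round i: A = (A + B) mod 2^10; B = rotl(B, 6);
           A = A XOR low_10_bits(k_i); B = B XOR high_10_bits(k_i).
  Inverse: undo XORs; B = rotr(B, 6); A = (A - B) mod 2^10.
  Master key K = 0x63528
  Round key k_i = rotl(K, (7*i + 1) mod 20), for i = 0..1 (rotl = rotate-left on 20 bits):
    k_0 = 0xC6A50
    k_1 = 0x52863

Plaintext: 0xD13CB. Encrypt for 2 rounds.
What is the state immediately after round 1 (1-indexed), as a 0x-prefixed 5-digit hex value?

0x57DE6

s_0 = plaintext = 0xD13CB
s_1 = Round(s_0, k_0) = 0x57DE6
s_2 = Round(s_1, k_1) = 0xC98D4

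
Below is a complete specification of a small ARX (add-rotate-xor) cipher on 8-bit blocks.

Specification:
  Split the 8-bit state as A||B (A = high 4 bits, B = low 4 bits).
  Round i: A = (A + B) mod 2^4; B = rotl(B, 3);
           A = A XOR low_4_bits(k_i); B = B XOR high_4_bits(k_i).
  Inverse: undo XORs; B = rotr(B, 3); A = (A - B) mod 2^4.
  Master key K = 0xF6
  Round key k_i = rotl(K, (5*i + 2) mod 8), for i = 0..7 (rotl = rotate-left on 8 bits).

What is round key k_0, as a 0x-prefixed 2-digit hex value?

0xDB

K = 0xF6
k_0 = rotl(K, (5*0+2) mod 8) = rotl(K, 2) = 0xDB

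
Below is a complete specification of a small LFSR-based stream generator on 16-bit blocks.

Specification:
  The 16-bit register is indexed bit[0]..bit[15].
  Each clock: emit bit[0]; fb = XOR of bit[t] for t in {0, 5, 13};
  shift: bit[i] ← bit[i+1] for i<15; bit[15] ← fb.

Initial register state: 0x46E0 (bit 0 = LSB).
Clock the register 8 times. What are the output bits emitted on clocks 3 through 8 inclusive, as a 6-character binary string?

000111

reg_0 = 0x46E0
clock 1: out=0, reg = 0xA370
clock 2: out=0, reg = 0x51B8
clock 3: out=0, reg = 0xA8DC
clock 4: out=0, reg = 0xD46E
clock 5: out=0, reg = 0xEA37
clock 6: out=1, reg = 0xF51B
clock 7: out=1, reg = 0x7A8D
clock 8: out=1, reg = 0x3D46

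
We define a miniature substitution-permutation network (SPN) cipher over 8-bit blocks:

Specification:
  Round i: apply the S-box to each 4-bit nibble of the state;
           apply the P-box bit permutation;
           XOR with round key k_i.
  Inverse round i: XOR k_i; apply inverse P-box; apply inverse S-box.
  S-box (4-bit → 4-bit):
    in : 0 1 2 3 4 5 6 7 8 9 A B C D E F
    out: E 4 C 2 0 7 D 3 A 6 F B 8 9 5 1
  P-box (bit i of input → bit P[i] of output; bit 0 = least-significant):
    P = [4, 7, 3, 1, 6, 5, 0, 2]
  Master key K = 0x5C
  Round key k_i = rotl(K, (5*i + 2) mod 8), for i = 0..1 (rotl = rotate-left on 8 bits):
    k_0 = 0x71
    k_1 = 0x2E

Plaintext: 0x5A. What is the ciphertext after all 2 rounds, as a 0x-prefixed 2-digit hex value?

s_0 = plaintext = 0x5A
s_1 = Round(s_0, k_0) = 0x8A
s_2 = Round(s_1, k_1) = 0x90

0x90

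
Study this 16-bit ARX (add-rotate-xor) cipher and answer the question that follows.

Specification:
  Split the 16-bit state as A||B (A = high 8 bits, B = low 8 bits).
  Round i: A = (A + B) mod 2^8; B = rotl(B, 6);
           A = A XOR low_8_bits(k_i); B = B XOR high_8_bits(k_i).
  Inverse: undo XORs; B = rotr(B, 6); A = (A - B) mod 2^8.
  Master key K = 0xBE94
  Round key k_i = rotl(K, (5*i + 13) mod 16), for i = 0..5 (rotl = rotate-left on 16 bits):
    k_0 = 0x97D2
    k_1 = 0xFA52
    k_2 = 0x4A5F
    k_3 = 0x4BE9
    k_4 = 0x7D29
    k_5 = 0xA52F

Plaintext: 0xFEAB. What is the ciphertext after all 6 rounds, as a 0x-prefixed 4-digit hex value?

s_0 = plaintext = 0xFEAB
s_1 = Round(s_0, k_0) = 0x7B7D
s_2 = Round(s_1, k_1) = 0xAAA5
s_3 = Round(s_2, k_2) = 0x1023
s_4 = Round(s_3, k_3) = 0xDA83
s_5 = Round(s_4, k_4) = 0x749D
s_6 = Round(s_5, k_5) = 0x3EC2

0x3EC2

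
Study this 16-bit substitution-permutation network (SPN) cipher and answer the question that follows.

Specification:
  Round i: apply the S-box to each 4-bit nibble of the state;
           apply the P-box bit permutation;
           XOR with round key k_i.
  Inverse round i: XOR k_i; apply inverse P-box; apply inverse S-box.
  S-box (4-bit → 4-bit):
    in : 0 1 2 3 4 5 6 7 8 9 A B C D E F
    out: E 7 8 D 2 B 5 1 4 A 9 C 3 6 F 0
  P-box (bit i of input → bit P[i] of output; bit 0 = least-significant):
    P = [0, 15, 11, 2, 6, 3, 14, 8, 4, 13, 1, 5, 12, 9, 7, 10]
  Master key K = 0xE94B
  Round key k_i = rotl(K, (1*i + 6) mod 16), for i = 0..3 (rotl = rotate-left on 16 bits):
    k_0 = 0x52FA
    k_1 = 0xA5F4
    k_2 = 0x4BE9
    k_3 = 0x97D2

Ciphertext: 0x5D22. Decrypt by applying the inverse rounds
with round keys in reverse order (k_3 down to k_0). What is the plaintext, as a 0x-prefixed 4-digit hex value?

s_0 = ciphertext = 0x5D22
s_1 = InvRound(s_0, k_3) = 0xDA6D
s_2 = InvRound(s_1, k_2) = 0x6F29
s_3 = InvRound(s_2, k_1) = 0xD71E
s_4 = InvRound(s_3, k_0) = 0xB2A9

0xB2A9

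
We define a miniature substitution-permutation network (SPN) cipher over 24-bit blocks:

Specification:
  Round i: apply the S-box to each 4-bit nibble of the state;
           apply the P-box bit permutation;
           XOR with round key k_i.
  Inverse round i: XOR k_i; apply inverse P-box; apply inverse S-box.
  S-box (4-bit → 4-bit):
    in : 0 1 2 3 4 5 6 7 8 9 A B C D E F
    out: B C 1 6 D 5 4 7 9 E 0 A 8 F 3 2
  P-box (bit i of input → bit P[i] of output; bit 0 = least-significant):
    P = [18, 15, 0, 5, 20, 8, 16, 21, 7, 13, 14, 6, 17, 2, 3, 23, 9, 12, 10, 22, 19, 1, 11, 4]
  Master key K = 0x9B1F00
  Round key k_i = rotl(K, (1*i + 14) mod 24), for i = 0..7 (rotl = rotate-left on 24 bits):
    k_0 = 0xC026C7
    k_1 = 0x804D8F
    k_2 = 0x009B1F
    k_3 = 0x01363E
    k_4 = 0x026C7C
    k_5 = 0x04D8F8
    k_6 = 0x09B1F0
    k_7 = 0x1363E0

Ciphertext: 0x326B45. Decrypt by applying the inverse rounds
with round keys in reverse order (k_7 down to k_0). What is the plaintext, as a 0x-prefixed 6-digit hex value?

s_0 = ciphertext = 0x326B45
s_1 = InvRound(s_0, k_7) = 0x6AF211
s_2 = InvRound(s_1, k_6) = 0xA82491
s_3 = InvRound(s_2, k_5) = 0x5319CD
s_4 = InvRound(s_3, k_4) = 0xC9A771
s_5 = InvRound(s_4, k_3) = 0xEB9CF3
s_6 = InvRound(s_5, k_2) = 0x24D89C
s_7 = InvRound(s_6, k_1) = 0xB3CAB7
s_8 = InvRound(s_7, k_0) = 0x11294B

0x11294B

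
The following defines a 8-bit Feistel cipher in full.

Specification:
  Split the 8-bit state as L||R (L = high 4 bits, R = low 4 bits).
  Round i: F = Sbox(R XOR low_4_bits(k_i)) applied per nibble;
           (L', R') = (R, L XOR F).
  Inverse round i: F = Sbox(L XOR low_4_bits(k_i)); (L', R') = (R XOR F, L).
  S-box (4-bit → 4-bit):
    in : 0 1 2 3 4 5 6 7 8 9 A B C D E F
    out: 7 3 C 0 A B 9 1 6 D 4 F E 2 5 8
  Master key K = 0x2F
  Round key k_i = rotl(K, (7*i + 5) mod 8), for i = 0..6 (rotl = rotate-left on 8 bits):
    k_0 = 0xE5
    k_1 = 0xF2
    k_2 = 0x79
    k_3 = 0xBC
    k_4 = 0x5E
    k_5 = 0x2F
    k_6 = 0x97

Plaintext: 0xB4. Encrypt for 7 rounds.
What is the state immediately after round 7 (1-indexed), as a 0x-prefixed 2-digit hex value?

s_0 = plaintext = 0xB4
s_1 = Round(s_0, k_0) = 0x48
s_2 = Round(s_1, k_1) = 0x80
s_3 = Round(s_2, k_2) = 0x05
s_4 = Round(s_3, k_3) = 0x5D
s_5 = Round(s_4, k_4) = 0xD5
s_6 = Round(s_5, k_5) = 0x59
s_7 = Round(s_6, k_6) = 0x90

0x90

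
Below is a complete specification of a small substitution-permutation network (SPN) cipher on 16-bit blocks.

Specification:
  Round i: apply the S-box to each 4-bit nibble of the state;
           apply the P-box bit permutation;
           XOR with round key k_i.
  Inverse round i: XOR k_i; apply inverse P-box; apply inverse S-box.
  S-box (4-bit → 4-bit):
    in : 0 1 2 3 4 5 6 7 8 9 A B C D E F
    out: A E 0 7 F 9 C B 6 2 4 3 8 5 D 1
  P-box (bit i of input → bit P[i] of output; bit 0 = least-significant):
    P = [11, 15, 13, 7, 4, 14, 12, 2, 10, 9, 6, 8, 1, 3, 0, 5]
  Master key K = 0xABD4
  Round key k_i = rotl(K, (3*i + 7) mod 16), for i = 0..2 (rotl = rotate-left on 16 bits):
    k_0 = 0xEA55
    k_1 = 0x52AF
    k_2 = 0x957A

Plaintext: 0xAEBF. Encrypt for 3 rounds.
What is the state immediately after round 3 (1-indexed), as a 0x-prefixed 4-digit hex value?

s_0 = plaintext = 0xAEBF
s_1 = Round(s_0, k_0) = 0xA704
s_2 = Round(s_1, k_1) = 0xBD2A
s_3 = Round(s_2, k_2) = 0xB130

0xB130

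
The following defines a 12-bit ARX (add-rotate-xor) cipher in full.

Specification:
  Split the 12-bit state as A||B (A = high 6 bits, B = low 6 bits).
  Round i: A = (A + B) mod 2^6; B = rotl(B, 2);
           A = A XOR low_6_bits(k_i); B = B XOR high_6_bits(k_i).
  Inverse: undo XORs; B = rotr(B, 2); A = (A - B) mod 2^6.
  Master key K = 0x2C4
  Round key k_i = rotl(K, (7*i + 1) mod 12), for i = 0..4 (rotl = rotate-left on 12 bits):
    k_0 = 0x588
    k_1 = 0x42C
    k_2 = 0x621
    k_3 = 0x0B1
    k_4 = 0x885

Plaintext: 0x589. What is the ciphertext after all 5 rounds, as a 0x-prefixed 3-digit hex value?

s_0 = plaintext = 0x589
s_1 = Round(s_0, k_0) = 0x5F2
s_2 = Round(s_1, k_1) = 0x95B
s_3 = Round(s_2, k_2) = 0x875
s_4 = Round(s_3, k_3) = 0x9D5
s_5 = Round(s_4, k_4) = 0xE77

0xE77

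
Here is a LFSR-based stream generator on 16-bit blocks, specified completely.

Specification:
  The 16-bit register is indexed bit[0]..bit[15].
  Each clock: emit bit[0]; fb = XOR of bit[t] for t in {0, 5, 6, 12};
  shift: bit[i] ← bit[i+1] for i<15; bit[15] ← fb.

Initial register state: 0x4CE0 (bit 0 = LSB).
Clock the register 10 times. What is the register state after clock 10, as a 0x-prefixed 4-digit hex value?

0x2C13

reg_0 = 0x4CE0
clock 1: out=0, reg = 0x2670
clock 2: out=0, reg = 0x1338
clock 3: out=0, reg = 0x099C
clock 4: out=0, reg = 0x04CE
clock 5: out=0, reg = 0x8267
clock 6: out=1, reg = 0xC133
clock 7: out=1, reg = 0x6099
clock 8: out=1, reg = 0xB04C
clock 9: out=0, reg = 0x5826
clock 10: out=0, reg = 0x2C13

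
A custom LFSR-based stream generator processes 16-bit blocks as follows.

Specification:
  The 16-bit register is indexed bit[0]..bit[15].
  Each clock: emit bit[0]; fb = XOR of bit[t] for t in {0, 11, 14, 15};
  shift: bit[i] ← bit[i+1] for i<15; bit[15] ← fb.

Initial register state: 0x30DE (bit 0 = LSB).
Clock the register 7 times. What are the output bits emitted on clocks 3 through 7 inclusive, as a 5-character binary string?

reg_0 = 0x30DE
clock 1: out=0, reg = 0x186F
clock 2: out=1, reg = 0x0C37
clock 3: out=1, reg = 0x061B
clock 4: out=1, reg = 0x830D
clock 5: out=1, reg = 0x4186
clock 6: out=0, reg = 0xA0C3
clock 7: out=1, reg = 0x5061

11101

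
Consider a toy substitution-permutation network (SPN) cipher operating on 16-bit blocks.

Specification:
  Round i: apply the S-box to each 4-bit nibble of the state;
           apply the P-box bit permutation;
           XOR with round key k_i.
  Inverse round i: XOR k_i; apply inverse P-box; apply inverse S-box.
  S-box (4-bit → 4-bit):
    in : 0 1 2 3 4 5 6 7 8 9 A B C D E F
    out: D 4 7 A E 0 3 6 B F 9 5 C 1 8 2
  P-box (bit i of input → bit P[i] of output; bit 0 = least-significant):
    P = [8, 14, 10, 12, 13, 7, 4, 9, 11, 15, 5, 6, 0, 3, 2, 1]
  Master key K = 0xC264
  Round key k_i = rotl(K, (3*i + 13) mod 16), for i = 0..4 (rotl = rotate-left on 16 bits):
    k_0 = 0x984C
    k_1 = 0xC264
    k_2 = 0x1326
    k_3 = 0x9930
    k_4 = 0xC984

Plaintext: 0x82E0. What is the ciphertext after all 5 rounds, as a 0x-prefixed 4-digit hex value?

s_0 = plaintext = 0x82E0
s_1 = Round(s_0, k_0) = 0x0767
s_2 = Round(s_1, k_1) = 0x26C3
s_3 = Round(s_2, k_2) = 0xC93B
s_4 = Round(s_3, k_3) = 0x16D6
s_5 = Round(s_4, k_4) = 0x2080

0x2080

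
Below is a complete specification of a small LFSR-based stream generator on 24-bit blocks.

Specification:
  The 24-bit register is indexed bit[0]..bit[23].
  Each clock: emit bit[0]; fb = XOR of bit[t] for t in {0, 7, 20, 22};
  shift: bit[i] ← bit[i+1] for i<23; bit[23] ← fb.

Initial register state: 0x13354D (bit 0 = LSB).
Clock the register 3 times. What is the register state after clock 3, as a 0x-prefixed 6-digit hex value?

0xC266A9

reg_0 = 0x13354D
clock 1: out=1, reg = 0x099AA6
clock 2: out=0, reg = 0x84CD53
clock 3: out=1, reg = 0xC266A9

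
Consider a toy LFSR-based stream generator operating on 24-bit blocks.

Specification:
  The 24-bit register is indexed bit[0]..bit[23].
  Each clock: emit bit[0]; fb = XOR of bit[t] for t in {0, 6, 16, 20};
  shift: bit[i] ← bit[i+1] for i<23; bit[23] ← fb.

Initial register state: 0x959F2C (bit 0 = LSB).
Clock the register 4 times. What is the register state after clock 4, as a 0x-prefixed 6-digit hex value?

0xC959F2

reg_0 = 0x959F2C
clock 1: out=0, reg = 0x4ACF96
clock 2: out=0, reg = 0x2567CB
clock 3: out=1, reg = 0x92B3E5
clock 4: out=1, reg = 0xC959F2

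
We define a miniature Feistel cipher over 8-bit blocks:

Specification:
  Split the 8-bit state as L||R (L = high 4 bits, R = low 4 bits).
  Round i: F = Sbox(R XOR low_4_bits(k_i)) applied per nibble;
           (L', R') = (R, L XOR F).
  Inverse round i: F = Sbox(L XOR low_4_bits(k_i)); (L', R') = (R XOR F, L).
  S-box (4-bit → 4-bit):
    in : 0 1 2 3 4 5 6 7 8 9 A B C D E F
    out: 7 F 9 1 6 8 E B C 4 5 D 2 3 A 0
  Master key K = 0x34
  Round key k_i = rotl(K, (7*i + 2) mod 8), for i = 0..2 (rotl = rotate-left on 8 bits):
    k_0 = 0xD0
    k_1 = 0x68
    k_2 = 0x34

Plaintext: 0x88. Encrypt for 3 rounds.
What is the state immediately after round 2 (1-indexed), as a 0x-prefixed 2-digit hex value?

0x4A

s_0 = plaintext = 0x88
s_1 = Round(s_0, k_0) = 0x84
s_2 = Round(s_1, k_1) = 0x4A
s_3 = Round(s_2, k_2) = 0xAE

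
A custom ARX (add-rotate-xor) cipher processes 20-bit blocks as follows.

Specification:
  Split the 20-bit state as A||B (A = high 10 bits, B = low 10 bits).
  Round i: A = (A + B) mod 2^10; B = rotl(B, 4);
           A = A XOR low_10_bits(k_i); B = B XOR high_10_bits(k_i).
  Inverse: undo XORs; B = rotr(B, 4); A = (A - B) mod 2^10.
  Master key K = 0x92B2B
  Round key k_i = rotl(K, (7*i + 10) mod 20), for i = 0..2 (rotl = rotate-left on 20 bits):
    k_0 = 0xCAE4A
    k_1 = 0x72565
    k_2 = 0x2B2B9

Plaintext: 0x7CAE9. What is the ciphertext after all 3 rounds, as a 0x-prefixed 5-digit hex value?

s_0 = plaintext = 0x7CAE9
s_1 = Round(s_0, k_0) = 0xA45B0
s_2 = Round(s_1, k_1) = 0x492CF
s_3 = Round(s_2, k_2) = 0x52857

0x52857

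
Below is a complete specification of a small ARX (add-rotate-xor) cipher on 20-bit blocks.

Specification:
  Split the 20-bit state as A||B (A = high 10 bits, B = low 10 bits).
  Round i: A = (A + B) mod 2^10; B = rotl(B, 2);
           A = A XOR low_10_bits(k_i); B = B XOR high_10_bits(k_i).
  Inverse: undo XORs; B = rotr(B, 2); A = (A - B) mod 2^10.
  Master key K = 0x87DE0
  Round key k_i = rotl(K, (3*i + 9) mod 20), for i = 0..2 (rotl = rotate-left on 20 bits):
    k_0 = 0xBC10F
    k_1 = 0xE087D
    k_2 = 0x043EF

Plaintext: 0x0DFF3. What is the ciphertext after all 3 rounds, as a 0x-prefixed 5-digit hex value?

s_0 = plaintext = 0x0DFF3
s_1 = Round(s_0, k_0) = 0x4953F
s_2 = Round(s_1, k_1) = 0x8677F
s_3 = Round(s_2, k_2) = 0x9DDEF

0x9DDEF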